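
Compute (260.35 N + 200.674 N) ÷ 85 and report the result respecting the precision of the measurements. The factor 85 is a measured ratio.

5.4 N

260.35 N + 200.674 N = 461.024 N; the sum is limited to 2 decimal places (5 s.f.).
Carrying full precision, 461.024 ÷ 85 = 5.42381176471… N; 85 has 2 s.f., so the result keeps min(5, 2) = 2 s.f.
Rounded to 2 significant figures: 5.4 N.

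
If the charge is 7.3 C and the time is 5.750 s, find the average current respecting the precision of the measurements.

1.3 A

average current = 7.3 C ÷ 5.750 s = 1.26956521739… A.
7.3 has 2 significant figures; 5.750 has 4.
Division/multiplication keeps the fewest: 2 significant figures.
Rounded: 1.3 A.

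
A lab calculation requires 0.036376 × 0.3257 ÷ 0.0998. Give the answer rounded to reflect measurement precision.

0.036376 × 0.3257 ÷ 0.0998 = 0.11871406012…
Multiplication/division keeps the fewest significant figures: 0.036376 → 5 s.f., 0.3257 → 4 s.f., 0.0998 → 3 s.f.; limit is 3.
Rounded to 3 significant figures: 0.119.

0.119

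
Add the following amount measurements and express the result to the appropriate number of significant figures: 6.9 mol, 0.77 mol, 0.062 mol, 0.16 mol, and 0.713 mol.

6.9 mol + 0.77 mol + 0.062 mol + 0.16 mol + 0.713 mol = 8.605 mol.
Addition/subtraction keeps the fewest decimal places: 6.9 → 1 decimal place, 0.77 → 2 decimal places, 0.062 → 3 decimal places, 0.16 → 2 decimal places, 0.713 → 3 decimal places; limit is 1.
Rounded to 1 decimal place: 8.6 mol.

8.6 mol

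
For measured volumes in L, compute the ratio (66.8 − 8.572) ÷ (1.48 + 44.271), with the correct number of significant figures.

66.8 − 8.572 = 58.228, limited to 1 d.p. → 3 s.f.; 1.48 + 44.271 = 45.751, limited to 2 d.p. → 4 s.f.
Carrying full precision, 58.228 ÷ 45.751 = 1.27271535048…; keep min(3, 4) = 3 s.f.
Rounded to 3 significant figures: 1.27.

1.27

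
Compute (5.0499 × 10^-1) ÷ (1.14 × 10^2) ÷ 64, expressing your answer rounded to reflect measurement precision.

(5.0499 × 10^-1) ÷ (1.14 × 10^2) ÷ 64 = 0.0000692146381579…
Multiplication/division keeps the fewest significant figures: 5.0499 × 10^-1 → 5 s.f., 1.14 × 10^2 → 3 s.f., 64 → 2 s.f.; limit is 2.
Rounded to 2 significant figures: 6.9 × 10^-5.

6.9 × 10^-5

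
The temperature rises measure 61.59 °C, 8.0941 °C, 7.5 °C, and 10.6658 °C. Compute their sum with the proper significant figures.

61.59 °C + 8.0941 °C + 7.5 °C + 10.6658 °C = 87.8499 °C.
Addition/subtraction keeps the fewest decimal places: 61.59 → 2 decimal places, 8.0941 → 4 decimal places, 7.5 → 1 decimal place, 10.6658 → 4 decimal places; limit is 1.
Rounded to 1 decimal place: 87.8 °C.

87.8 °C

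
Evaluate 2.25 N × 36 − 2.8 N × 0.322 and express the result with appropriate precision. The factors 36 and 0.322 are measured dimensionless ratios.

80. N

2.25 × 36 = 81 → 81 N (2 s.f., last digit at the 10^0 place).
2.8 × 0.322 = 0.9016 → 9.0 × 10⁻¹ N (2 s.f., last digit at the 10^-2 place).
Difference: 80.0984 N; keep the coarser place, 10^0.
Result: 80. N.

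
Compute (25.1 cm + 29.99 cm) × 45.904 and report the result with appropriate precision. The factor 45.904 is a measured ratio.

2.53 × 10^3 cm

25.1 cm + 29.99 cm = 55.09 cm; the sum is limited to 1 decimal place (3 s.f.).
Carrying full precision, 55.09 × 45.904 = 2528.85136 cm; 45.904 has 5 s.f., so the result keeps min(3, 5) = 3 s.f.
Rounded to 3 significant figures: 2.53 × 10^3 cm.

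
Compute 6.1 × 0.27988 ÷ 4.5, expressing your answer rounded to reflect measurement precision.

0.38

6.1 × 0.27988 ÷ 4.5 = 0.379392888889…
Multiplication/division keeps the fewest significant figures: 6.1 → 2 s.f., 0.27988 → 5 s.f., 4.5 → 2 s.f.; limit is 2.
Rounded to 2 significant figures: 0.38.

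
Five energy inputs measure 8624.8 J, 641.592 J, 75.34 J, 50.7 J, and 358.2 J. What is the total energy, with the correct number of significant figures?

9750.6 J

8624.8 J + 641.592 J + 75.34 J + 50.7 J + 358.2 J = 9750.632 J.
Addition/subtraction keeps the fewest decimal places: 8624.8 → 1 decimal place, 641.592 → 3 decimal places, 75.34 → 2 decimal places, 50.7 → 1 decimal place, 358.2 → 1 decimal place; limit is 1.
Rounded to 1 decimal place: 9750.6 J.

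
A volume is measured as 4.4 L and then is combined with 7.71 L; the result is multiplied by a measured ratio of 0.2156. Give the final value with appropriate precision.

2.61 L

4.4 L + 7.71 L = 12.11 L; the sum is limited to 1 decimal place (3 s.f.).
Carrying full precision, 12.11 × 0.2156 = 2.610916 L; 0.2156 has 4 s.f., so the result keeps min(3, 4) = 3 s.f.
Rounded to 3 significant figures: 2.61 L.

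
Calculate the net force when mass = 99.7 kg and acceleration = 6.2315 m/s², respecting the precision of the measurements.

net force = 99.7 kg × 6.2315 m/s² = 621.28055 N.
99.7 has 3 significant figures; 6.2315 has 5.
Division/multiplication keeps the fewest: 3 significant figures.
Rounded: 621 N.

621 N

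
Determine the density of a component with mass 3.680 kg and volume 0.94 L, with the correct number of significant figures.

density = 3.680 kg ÷ 0.94 L = 3.91489361702… kg/L.
3.680 has 4 significant figures; 0.94 has 2.
Division/multiplication keeps the fewest: 2 significant figures.
Rounded: 3.9 kg/L.

3.9 kg/L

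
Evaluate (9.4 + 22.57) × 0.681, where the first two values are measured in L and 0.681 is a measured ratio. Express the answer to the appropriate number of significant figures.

21.8 L

9.4 L + 22.57 L = 31.97 L; the sum is limited to 1 decimal place (3 s.f.).
Carrying full precision, 31.97 × 0.681 = 21.77157 L; 0.681 has 3 s.f., so the result keeps min(3, 3) = 3 s.f.
Rounded to 3 significant figures: 21.8 L.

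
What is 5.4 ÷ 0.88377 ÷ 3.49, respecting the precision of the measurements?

1.8

5.4 ÷ 0.88377 ÷ 3.49 = 1.75076992539…
Multiplication/division keeps the fewest significant figures: 5.4 → 2 s.f., 0.88377 → 5 s.f., 3.49 → 3 s.f.; limit is 2.
Rounded to 2 significant figures: 1.8.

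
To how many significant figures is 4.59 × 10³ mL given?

3

4.59 × 10³: in scientific notation every digit of the coefficient is significant.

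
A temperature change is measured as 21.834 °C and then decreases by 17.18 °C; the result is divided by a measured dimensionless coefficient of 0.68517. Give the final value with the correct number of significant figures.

21.834 °C − 17.18 °C = 4.654 °C; the difference is limited to 2 decimal places (3 s.f.).
Carrying full precision, 4.654 ÷ 0.68517 = 6.79247486025… °C; 0.68517 has 5 s.f., so the result keeps min(3, 5) = 3 s.f.
Rounded to 3 significant figures: 6.79 °C.

6.79 °C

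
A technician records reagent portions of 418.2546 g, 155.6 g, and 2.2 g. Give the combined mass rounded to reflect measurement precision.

418.2546 g + 155.6 g + 2.2 g = 576.0546 g.
Addition/subtraction keeps the fewest decimal places: 418.2546 → 4 decimal places, 155.6 → 1 decimal place, 2.2 → 1 decimal place; limit is 1.
Rounded to 1 decimal place: 576.1 g.

576.1 g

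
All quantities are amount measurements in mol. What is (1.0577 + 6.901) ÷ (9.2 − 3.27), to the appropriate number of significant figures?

1.0577 + 6.901 = 7.9587, limited to 3 d.p. → 4 s.f.; 9.2 − 3.27 = 5.93, limited to 1 d.p. → 2 s.f.
Carrying full precision, 7.9587 ÷ 5.93 = 1.3421079258…; keep min(4, 2) = 2 s.f.
Rounded to 2 significant figures: 1.3.

1.3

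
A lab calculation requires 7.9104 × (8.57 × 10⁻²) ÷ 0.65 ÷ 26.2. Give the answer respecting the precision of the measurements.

7.9104 × (8.57 × 10⁻²) ÷ 0.65 ÷ 26.2 = 0.0398074738696…
Multiplication/division keeps the fewest significant figures: 7.9104 → 5 s.f., 8.57 × 10⁻² → 3 s.f., 0.65 → 2 s.f., 26.2 → 3 s.f.; limit is 2.
Rounded to 2 significant figures: 0.040.

0.040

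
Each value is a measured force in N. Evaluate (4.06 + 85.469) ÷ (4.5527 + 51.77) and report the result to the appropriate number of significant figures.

1.590

4.06 + 85.469 = 89.529, limited to 2 d.p. → 4 s.f.; 4.5527 + 51.77 = 56.3227, limited to 2 d.p. → 4 s.f.
Carrying full precision, 89.529 ÷ 56.3227 = 1.58957223287…; keep min(4, 4) = 4 s.f.
Rounded to 4 significant figures: 1.590.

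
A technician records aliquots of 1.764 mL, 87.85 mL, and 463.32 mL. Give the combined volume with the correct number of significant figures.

552.93 mL

1.764 mL + 87.85 mL + 463.32 mL = 552.934 mL.
Addition/subtraction keeps the fewest decimal places: 1.764 → 3 decimal places, 87.85 → 2 decimal places, 463.32 → 2 decimal places; limit is 2.
Rounded to 2 decimal places: 552.93 mL.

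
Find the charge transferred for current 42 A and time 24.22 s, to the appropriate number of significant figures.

1.0 × 10³ C

charge transferred = 42 A × 24.22 s = 1017.24 C.
42 has 2 significant figures; 24.22 has 4.
Division/multiplication keeps the fewest: 2 significant figures.
Rounded: 1.0 × 10³ C.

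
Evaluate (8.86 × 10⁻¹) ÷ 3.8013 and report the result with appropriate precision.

0.233

(8.86 × 10⁻¹) ÷ 3.8013 = 0.233078157472…
Multiplication/division keeps the fewest significant figures: 8.86 × 10⁻¹ → 3 s.f., 3.8013 → 5 s.f.; limit is 3.
Rounded to 3 significant figures: 0.233.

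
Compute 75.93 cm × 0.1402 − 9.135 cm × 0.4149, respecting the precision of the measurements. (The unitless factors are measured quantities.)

75.93 × 0.1402 = 10.645386 → 10.65 cm (4 s.f., last digit at the 10^-2 place).
9.135 × 0.4149 = 3.7901115 → 3.790 cm (4 s.f., last digit at the 10^-3 place).
Difference: 6.8552745 cm; keep the coarser place, 10^-2.
Result: 6.86 cm.

6.86 cm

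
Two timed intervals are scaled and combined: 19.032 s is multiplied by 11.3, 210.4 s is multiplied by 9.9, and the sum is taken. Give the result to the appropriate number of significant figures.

2.3 × 10^3 s

19.032 × 11.3 = 215.0616 → 215 s (3 s.f., last digit at the 10^0 place).
210.4 × 9.9 = 2082.96 → 2.1 × 10^3 s (2 s.f., last digit at the 10^2 place).
Sum: 2298.0216 s; keep the coarser place, 10^2.
Result: 2.3 × 10^3 s.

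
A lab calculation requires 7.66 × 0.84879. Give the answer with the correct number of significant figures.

7.66 × 0.84879 = 6.5017314
Multiplication/division keeps the fewest significant figures: 7.66 → 3 s.f., 0.84879 → 5 s.f.; limit is 3.
Rounded to 3 significant figures: 6.50.

6.50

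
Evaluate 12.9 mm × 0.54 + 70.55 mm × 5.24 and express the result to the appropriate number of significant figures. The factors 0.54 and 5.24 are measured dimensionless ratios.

12.9 × 0.54 = 6.966 → 7.0 mm (2 s.f., last digit at the 10^-1 place).
70.55 × 5.24 = 369.682 → 370. mm (3 s.f., last digit at the 10^0 place).
Sum: 376.648 mm; keep the coarser place, 10^0.
Result: 377 mm.

377 mm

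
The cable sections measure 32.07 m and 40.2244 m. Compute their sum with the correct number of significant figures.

32.07 m + 40.2244 m = 72.2944 m.
Addition/subtraction keeps the fewest decimal places: 32.07 → 2 decimal places, 40.2244 → 4 decimal places; limit is 2.
Rounded to 2 decimal places: 72.29 m.

72.29 m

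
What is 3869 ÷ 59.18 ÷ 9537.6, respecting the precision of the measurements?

3869 ÷ 59.18 ÷ 9537.6 = 0.00685464021264…
Multiplication/division keeps the fewest significant figures: 3869 → 4 s.f., 59.18 → 4 s.f., 9537.6 → 5 s.f.; limit is 4.
Rounded to 4 significant figures: 6.855 × 10^-3.

6.855 × 10^-3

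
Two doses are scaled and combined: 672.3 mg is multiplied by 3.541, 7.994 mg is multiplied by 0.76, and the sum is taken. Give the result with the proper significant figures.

672.3 × 3.541 = 2380.6143 → 2381 mg (4 s.f., last digit at the 10^0 place).
7.994 × 0.76 = 6.07544 → 6.1 mg (2 s.f., last digit at the 10^-1 place).
Sum: 2386.68974 mg; keep the coarser place, 10^0.
Result: 2387 mg.

2387 mg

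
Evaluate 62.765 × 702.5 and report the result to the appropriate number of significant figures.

4.409 × 10⁴

62.765 × 702.5 = 44092.4125
Multiplication/division keeps the fewest significant figures: 62.765 → 5 s.f., 702.5 → 4 s.f.; limit is 4.
Rounded to 4 significant figures: 4.409 × 10⁴.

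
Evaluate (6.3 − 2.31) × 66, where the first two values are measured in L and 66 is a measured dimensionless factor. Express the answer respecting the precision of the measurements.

2.6 × 10^2 L

6.3 L − 2.31 L = 3.99 L; the difference is limited to 1 decimal place (2 s.f.).
Carrying full precision, 3.99 × 66 = 263.34 L; 66 has 2 s.f., so the result keeps min(2, 2) = 2 s.f.
Rounded to 2 significant figures: 2.6 × 10^2 L.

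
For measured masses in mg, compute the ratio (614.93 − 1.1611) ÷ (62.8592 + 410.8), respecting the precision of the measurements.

614.93 − 1.1611 = 613.7689, limited to 2 d.p. → 5 s.f.; 62.8592 + 410.8 = 473.6592, limited to 1 d.p. → 4 s.f.
Carrying full precision, 613.7689 ÷ 473.6592 = 1.29580276283…; keep min(5, 4) = 4 s.f.
Rounded to 4 significant figures: 1.296.

1.296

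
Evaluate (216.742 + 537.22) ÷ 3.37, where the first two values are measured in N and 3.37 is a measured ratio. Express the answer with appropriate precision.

224 N

216.742 N + 537.22 N = 753.962 N; the sum is limited to 2 decimal places (5 s.f.).
Carrying full precision, 753.962 ÷ 3.37 = 223.727596439… N; 3.37 has 3 s.f., so the result keeps min(5, 3) = 3 s.f.
Rounded to 3 significant figures: 224 N.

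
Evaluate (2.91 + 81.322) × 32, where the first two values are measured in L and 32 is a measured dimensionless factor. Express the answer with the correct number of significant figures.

2.91 L + 81.322 L = 84.232 L; the sum is limited to 2 decimal places (4 s.f.).
Carrying full precision, 84.232 × 32 = 2695.424 L; 32 has 2 s.f., so the result keeps min(4, 2) = 2 s.f.
Rounded to 2 significant figures: 2.7 × 10³ L.

2.7 × 10³ L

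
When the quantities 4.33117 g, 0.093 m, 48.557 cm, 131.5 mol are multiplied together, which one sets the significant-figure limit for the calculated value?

4.33117 g → 6 s.f.; 0.093 m → 2 s.f.; 48.557 cm → 5 s.f.; 131.5 mol → 4 s.f.
The fewest is 2 significant figures, from 0.093 m.

0.093 m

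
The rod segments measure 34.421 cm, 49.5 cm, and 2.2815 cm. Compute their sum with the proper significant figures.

86.2 cm

34.421 cm + 49.5 cm + 2.2815 cm = 86.2025 cm.
Addition/subtraction keeps the fewest decimal places: 34.421 → 3 decimal places, 49.5 → 1 decimal place, 2.2815 → 4 decimal places; limit is 1.
Rounded to 1 decimal place: 86.2 cm.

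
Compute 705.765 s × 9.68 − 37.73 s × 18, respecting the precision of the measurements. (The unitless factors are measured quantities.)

6.15 × 10³ s

705.765 × 9.68 = 6831.8052 → 6.83 × 10³ s (3 s.f., last digit at the 10^1 place).
37.73 × 18 = 679.14 → 6.8 × 10² s (2 s.f., last digit at the 10^1 place).
Difference: 6152.6652 s; keep the coarser place, 10^1.
Result: 6.15 × 10³ s.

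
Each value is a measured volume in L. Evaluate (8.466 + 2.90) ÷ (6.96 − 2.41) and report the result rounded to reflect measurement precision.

2.50

8.466 + 2.90 = 11.366, limited to 2 d.p. → 4 s.f.; 6.96 − 2.41 = 4.55, limited to 2 d.p. → 3 s.f.
Carrying full precision, 11.366 ÷ 4.55 = 2.49802197802…; keep min(4, 3) = 3 s.f.
Rounded to 3 significant figures: 2.50.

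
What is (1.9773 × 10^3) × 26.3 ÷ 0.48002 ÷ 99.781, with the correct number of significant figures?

1.09 × 10^3

(1.9773 × 10^3) × 26.3 ÷ 0.48002 ÷ 99.781 = 1085.72823022…
Multiplication/division keeps the fewest significant figures: 1.9773 × 10^3 → 5 s.f., 26.3 → 3 s.f., 0.48002 → 5 s.f., 99.781 → 5 s.f.; limit is 3.
Rounded to 3 significant figures: 1.09 × 10^3.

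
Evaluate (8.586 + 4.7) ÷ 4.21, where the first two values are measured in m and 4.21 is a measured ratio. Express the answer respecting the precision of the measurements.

3.16 m

8.586 m + 4.7 m = 13.286 m; the sum is limited to 1 decimal place (3 s.f.).
Carrying full precision, 13.286 ÷ 4.21 = 3.15581947743… m; 4.21 has 3 s.f., so the result keeps min(3, 3) = 3 s.f.
Rounded to 3 significant figures: 3.16 m.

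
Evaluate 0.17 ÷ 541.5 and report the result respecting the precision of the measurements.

0.17 ÷ 541.5 = 0.000313942751616…
Multiplication/division keeps the fewest significant figures: 0.17 → 2 s.f., 541.5 → 4 s.f.; limit is 2.
Rounded to 2 significant figures: 3.1 × 10⁻⁴.

3.1 × 10⁻⁴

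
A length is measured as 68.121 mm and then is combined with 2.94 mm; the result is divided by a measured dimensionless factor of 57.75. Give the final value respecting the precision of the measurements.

68.121 mm + 2.94 mm = 71.061 mm; the sum is limited to 2 decimal places (4 s.f.).
Carrying full precision, 71.061 ÷ 57.75 = 1.23049350649… mm; 57.75 has 4 s.f., so the result keeps min(4, 4) = 4 s.f.
Rounded to 4 significant figures: 1.230 mm.

1.230 mm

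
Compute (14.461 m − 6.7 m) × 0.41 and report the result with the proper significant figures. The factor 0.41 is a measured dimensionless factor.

14.461 m − 6.7 m = 7.761 m; the difference is limited to 1 decimal place (2 s.f.).
Carrying full precision, 7.761 × 0.41 = 3.18201 m; 0.41 has 2 s.f., so the result keeps min(2, 2) = 2 s.f.
Rounded to 2 significant figures: 3.2 m.

3.2 m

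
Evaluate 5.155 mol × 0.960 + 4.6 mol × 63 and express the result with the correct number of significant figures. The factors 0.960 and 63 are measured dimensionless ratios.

2.9 × 10^2 mol

5.155 × 0.960 = 4.9488 → 4.95 mol (3 s.f., last digit at the 10^-2 place).
4.6 × 63 = 289.8 → 2.9 × 10^2 mol (2 s.f., last digit at the 10^1 place).
Sum: 294.7488 mol; keep the coarser place, 10^1.
Result: 2.9 × 10^2 mol.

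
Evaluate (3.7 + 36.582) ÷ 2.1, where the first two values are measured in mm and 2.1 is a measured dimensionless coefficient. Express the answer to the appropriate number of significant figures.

3.7 mm + 36.582 mm = 40.282 mm; the sum is limited to 1 decimal place (3 s.f.).
Carrying full precision, 40.282 ÷ 2.1 = 19.1819047619… mm; 2.1 has 2 s.f., so the result keeps min(3, 2) = 2 s.f.
Rounded to 2 significant figures: 19 mm.

19 mm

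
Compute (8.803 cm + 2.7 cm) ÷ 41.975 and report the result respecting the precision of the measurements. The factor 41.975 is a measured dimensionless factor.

8.803 cm + 2.7 cm = 11.503 cm; the sum is limited to 1 decimal place (3 s.f.).
Carrying full precision, 11.503 ÷ 41.975 = 0.274044073853… cm; 41.975 has 5 s.f., so the result keeps min(3, 5) = 3 s.f.
Rounded to 3 significant figures: 0.274 cm.

0.274 cm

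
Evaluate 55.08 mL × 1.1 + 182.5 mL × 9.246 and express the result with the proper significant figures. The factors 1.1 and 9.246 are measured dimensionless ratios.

1.748 × 10³ mL

55.08 × 1.1 = 60.588 → 61 mL (2 s.f., last digit at the 10^0 place).
182.5 × 9.246 = 1687.395 → 1687 mL (4 s.f., last digit at the 10^0 place).
Sum: 1747.983 mL; keep the coarser place, 10^0.
Result: 1.748 × 10³ mL.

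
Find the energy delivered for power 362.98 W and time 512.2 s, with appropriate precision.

energy delivered = 362.98 W × 512.2 s = 185918.356 J.
362.98 has 5 significant figures; 512.2 has 4.
Division/multiplication keeps the fewest: 4 significant figures.
Rounded: 1.859 × 10⁵ J.

1.859 × 10⁵ J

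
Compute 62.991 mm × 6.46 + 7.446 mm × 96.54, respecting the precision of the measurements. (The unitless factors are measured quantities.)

1.126 × 10^3 mm

62.991 × 6.46 = 406.92186 → 407 mm (3 s.f., last digit at the 10^0 place).
7.446 × 96.54 = 718.83684 → 718.8 mm (4 s.f., last digit at the 10^-1 place).
Sum: 1125.7587 mm; keep the coarser place, 10^0.
Result: 1.126 × 10^3 mm.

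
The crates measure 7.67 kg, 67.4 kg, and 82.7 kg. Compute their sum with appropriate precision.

7.67 kg + 67.4 kg + 82.7 kg = 157.77 kg.
Addition/subtraction keeps the fewest decimal places: 7.67 → 2 decimal places, 67.4 → 1 decimal place, 82.7 → 1 decimal place; limit is 1.
Rounded to 1 decimal place: 1.578 × 10^2 kg.

1.578 × 10^2 kg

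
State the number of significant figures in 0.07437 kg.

0.07437: leading zeros are not significant.

4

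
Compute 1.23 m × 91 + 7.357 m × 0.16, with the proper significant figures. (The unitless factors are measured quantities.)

1.23 × 91 = 111.93 → 1.1 × 10² m (2 s.f., last digit at the 10^1 place).
7.357 × 0.16 = 1.17712 → 1.2 m (2 s.f., last digit at the 10^-1 place).
Sum: 113.10712 m; keep the coarser place, 10^1.
Result: 1.1 × 10² m.

1.1 × 10² m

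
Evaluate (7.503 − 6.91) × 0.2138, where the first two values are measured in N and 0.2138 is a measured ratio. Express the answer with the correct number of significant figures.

7.503 N − 6.91 N = 0.593 N; the difference is limited to 2 decimal places (2 s.f.).
Carrying full precision, 0.593 × 0.2138 = 0.1267834 N; 0.2138 has 4 s.f., so the result keeps min(2, 4) = 2 s.f.
Rounded to 2 significant figures: 0.13 N.

0.13 N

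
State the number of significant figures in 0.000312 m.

0.000312: leading zeros are not significant.

3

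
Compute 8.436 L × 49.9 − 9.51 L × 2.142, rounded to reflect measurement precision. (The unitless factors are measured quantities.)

401 L

8.436 × 49.9 = 420.9564 → 421 L (3 s.f., last digit at the 10^0 place).
9.51 × 2.142 = 20.37042 → 20.4 L (3 s.f., last digit at the 10^-1 place).
Difference: 400.58598 L; keep the coarser place, 10^0.
Result: 401 L.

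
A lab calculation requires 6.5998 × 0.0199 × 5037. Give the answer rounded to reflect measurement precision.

6.5998 × 0.0199 × 5037 = 661.53953274
Multiplication/division keeps the fewest significant figures: 6.5998 → 5 s.f., 0.0199 → 3 s.f., 5037 → 4 s.f.; limit is 3.
Rounded to 3 significant figures: 6.62 × 10^2.

6.62 × 10^2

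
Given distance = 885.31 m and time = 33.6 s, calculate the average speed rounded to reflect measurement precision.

average speed = 885.31 m ÷ 33.6 s = 26.3485119048… m/s.
885.31 has 5 significant figures; 33.6 has 3.
Division/multiplication keeps the fewest: 3 significant figures.
Rounded: 26.3 m/s.

26.3 m/s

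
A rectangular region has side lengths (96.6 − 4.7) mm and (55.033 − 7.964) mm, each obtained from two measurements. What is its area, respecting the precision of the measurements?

4.33 × 10^3 mm²

96.6 − 4.7 = 91.9, limited to 1 d.p. → 3 s.f.; 55.033 − 7.964 = 47.069, limited to 3 d.p. → 5 s.f.
Carrying full precision, 91.9 × 47.069 = 4325.6411; keep min(3, 5) = 3 s.f.
Rounded to 3 significant figures: 4.33 × 10^3 mm².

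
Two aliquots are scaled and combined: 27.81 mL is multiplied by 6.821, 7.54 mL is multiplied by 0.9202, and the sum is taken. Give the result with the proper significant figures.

196.6 mL

27.81 × 6.821 = 189.69201 → 189.7 mL (4 s.f., last digit at the 10^-1 place).
7.54 × 0.9202 = 6.938308 → 6.94 mL (3 s.f., last digit at the 10^-2 place).
Sum: 196.630318 mL; keep the coarser place, 10^-1.
Result: 196.6 mL.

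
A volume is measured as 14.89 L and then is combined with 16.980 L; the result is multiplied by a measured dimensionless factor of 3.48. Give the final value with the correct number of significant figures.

111 L

14.89 L + 16.980 L = 31.870 L; the sum is limited to 2 decimal places (4 s.f.).
Carrying full precision, 31.870 × 3.48 = 110.9076 L; 3.48 has 3 s.f., so the result keeps min(4, 3) = 3 s.f.
Rounded to 3 significant figures: 111 L.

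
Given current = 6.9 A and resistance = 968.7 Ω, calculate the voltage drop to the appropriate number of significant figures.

voltage drop = 6.9 A × 968.7 Ω = 6684.03 V.
6.9 has 2 significant figures; 968.7 has 4.
Division/multiplication keeps the fewest: 2 significant figures.
Rounded: 6.7 × 10³ V.

6.7 × 10³ V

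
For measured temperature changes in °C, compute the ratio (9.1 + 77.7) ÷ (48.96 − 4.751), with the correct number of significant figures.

9.1 + 77.7 = 86.8, limited to 1 d.p. → 3 s.f.; 48.96 − 4.751 = 44.209, limited to 2 d.p. → 4 s.f.
Carrying full precision, 86.8 ÷ 44.209 = 1.96340111742…; keep min(3, 4) = 3 s.f.
Rounded to 3 significant figures: 1.96.

1.96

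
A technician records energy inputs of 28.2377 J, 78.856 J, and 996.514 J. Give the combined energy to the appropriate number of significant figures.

28.2377 J + 78.856 J + 996.514 J = 1103.6077 J.
Addition/subtraction keeps the fewest decimal places: 28.2377 → 4 decimal places, 78.856 → 3 decimal places, 996.514 → 3 decimal places; limit is 3.
Rounded to 3 decimal places: 1103.608 J.

1103.608 J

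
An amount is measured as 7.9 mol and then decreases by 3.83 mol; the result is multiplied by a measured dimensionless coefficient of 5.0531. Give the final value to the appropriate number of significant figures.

21 mol

7.9 mol − 3.83 mol = 4.07 mol; the difference is limited to 1 decimal place (2 s.f.).
Carrying full precision, 4.07 × 5.0531 = 20.566117 mol; 5.0531 has 5 s.f., so the result keeps min(2, 5) = 2 s.f.
Rounded to 2 significant figures: 21 mol.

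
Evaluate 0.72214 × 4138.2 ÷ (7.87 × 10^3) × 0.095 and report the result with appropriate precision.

0.72214 × 4138.2 ÷ (7.87 × 10^3) × 0.095 = 0.036072957568…
Multiplication/division keeps the fewest significant figures: 0.72214 → 5 s.f., 4138.2 → 5 s.f., 7.87 × 10^3 → 3 s.f., 0.095 → 2 s.f.; limit is 2.
Rounded to 2 significant figures: 0.036.

0.036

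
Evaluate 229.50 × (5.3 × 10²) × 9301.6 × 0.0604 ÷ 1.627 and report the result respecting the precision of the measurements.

4.2 × 10⁷

229.50 × (5.3 × 10²) × 9301.6 × 0.0604 ÷ 1.627 = 42001577.7544…
Multiplication/division keeps the fewest significant figures: 229.50 → 5 s.f., 5.3 × 10² → 2 s.f., 9301.6 → 5 s.f., 0.0604 → 3 s.f., 1.627 → 4 s.f.; limit is 2.
Rounded to 2 significant figures: 4.2 × 10⁷.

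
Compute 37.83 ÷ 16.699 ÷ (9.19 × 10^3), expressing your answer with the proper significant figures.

37.83 ÷ 16.699 ÷ (9.19 × 10^3) = 0.000246507629388…
Multiplication/division keeps the fewest significant figures: 37.83 → 4 s.f., 16.699 → 5 s.f., 9.19 × 10^3 → 3 s.f.; limit is 3.
Rounded to 3 significant figures: 2.47 × 10^-4.

2.47 × 10^-4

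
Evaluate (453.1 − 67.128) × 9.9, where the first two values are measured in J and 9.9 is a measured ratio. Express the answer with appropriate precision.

453.1 J − 67.128 J = 385.972 J; the difference is limited to 1 decimal place (4 s.f.).
Carrying full precision, 385.972 × 9.9 = 3821.1228 J; 9.9 has 2 s.f., so the result keeps min(4, 2) = 2 s.f.
Rounded to 2 significant figures: 3.8 × 10³ J.

3.8 × 10³ J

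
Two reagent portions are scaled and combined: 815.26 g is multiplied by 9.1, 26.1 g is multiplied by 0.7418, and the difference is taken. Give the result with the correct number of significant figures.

815.26 × 9.1 = 7418.866 → 7.4 × 10³ g (2 s.f., last digit at the 10^2 place).
26.1 × 0.7418 = 19.36098 → 19.4 g (3 s.f., last digit at the 10^-1 place).
Difference: 7399.50502 g; keep the coarser place, 10^2.
Result: 7.4 × 10³ g.

7.4 × 10³ g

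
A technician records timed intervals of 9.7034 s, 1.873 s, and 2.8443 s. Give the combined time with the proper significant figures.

9.7034 s + 1.873 s + 2.8443 s = 14.4207 s.
Addition/subtraction keeps the fewest decimal places: 9.7034 → 4 decimal places, 1.873 → 3 decimal places, 2.8443 → 4 decimal places; limit is 3.
Rounded to 3 decimal places: 14.421 s.

14.421 s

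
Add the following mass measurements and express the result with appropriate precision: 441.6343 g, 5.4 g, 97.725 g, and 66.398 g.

611.2 g

441.6343 g + 5.4 g + 97.725 g + 66.398 g = 611.1573 g.
Addition/subtraction keeps the fewest decimal places: 441.6343 → 4 decimal places, 5.4 → 1 decimal place, 97.725 → 3 decimal places, 66.398 → 3 decimal places; limit is 1.
Rounded to 1 decimal place: 611.2 g.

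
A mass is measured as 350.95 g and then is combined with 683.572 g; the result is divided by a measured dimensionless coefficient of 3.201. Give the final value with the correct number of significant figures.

323.2 g

350.95 g + 683.572 g = 1034.522 g; the sum is limited to 2 decimal places (6 s.f.).
Carrying full precision, 1034.522 ÷ 3.201 = 323.187129022… g; 3.201 has 4 s.f., so the result keeps min(6, 4) = 4 s.f.
Rounded to 4 significant figures: 323.2 g.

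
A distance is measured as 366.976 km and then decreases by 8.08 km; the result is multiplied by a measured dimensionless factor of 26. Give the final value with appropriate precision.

366.976 km − 8.08 km = 358.896 km; the difference is limited to 2 decimal places (5 s.f.).
Carrying full precision, 358.896 × 26 = 9331.296 km; 26 has 2 s.f., so the result keeps min(5, 2) = 2 s.f.
Rounded to 2 significant figures: 9.3 × 10³ km.

9.3 × 10³ km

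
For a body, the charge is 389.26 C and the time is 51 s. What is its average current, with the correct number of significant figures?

average current = 389.26 C ÷ 51 s = 7.63254901961… A.
389.26 has 5 significant figures; 51 has 2.
Division/multiplication keeps the fewest: 2 significant figures.
Rounded: 7.6 A.

7.6 A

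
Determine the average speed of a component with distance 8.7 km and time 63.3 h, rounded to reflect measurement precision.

average speed = 8.7 km ÷ 63.3 h = 0.137440758294… km/h.
8.7 has 2 significant figures; 63.3 has 3.
Division/multiplication keeps the fewest: 2 significant figures.
Rounded: 0.14 km/h.

0.14 km/h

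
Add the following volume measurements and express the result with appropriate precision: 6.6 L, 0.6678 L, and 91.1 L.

98.4 L

6.6 L + 0.6678 L + 91.1 L = 98.3678 L.
Addition/subtraction keeps the fewest decimal places: 6.6 → 1 decimal place, 0.6678 → 4 decimal places, 91.1 → 1 decimal place; limit is 1.
Rounded to 1 decimal place: 98.4 L.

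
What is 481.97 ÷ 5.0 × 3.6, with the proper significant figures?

3.5 × 10²

481.97 ÷ 5.0 × 3.6 = 347.0184
Multiplication/division keeps the fewest significant figures: 481.97 → 5 s.f., 5.0 → 2 s.f., 3.6 → 2 s.f.; limit is 2.
Rounded to 2 significant figures: 3.5 × 10².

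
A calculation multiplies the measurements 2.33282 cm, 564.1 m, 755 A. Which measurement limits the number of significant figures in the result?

755 A

2.33282 cm → 6 s.f.; 564.1 m → 4 s.f.; 755 A → 3 s.f.
The fewest is 3 significant figures, from 755 A.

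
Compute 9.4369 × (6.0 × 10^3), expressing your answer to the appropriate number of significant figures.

5.7 × 10^4

9.4369 × (6.0 × 10^3) = 56621.4
Multiplication/division keeps the fewest significant figures: 9.4369 → 5 s.f., 6.0 × 10^3 → 2 s.f.; limit is 2.
Rounded to 2 significant figures: 5.7 × 10^4.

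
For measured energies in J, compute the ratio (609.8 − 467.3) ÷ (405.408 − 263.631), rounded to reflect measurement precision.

1.005

609.8 − 467.3 = 142.5, limited to 1 d.p. → 4 s.f.; 405.408 − 263.631 = 141.777, limited to 3 d.p. → 6 s.f.
Carrying full precision, 142.5 ÷ 141.777 = 1.00509955776…; keep min(4, 6) = 4 s.f.
Rounded to 4 significant figures: 1.005.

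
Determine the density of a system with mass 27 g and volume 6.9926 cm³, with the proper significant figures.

3.9 g/cm³

density = 27 g ÷ 6.9926 cm³ = 3.86122472328… g/cm³.
27 has 2 significant figures; 6.9926 has 5.
Division/multiplication keeps the fewest: 2 significant figures.
Rounded: 3.9 g/cm³.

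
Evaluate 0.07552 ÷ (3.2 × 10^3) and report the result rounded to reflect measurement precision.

0.07552 ÷ (3.2 × 10^3) = 0.0000236
Multiplication/division keeps the fewest significant figures: 0.07552 → 4 s.f., 3.2 × 10^3 → 2 s.f.; limit is 2.
Rounded to 2 significant figures: 2.4 × 10^-5.

2.4 × 10^-5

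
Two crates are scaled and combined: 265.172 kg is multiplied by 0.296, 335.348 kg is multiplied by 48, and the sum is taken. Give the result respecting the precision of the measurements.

1.6 × 10^4 kg

265.172 × 0.296 = 78.490912 → 78.5 kg (3 s.f., last digit at the 10^-1 place).
335.348 × 48 = 16096.704 → 1.6 × 10^4 kg (2 s.f., last digit at the 10^3 place).
Sum: 16175.194912 kg; keep the coarser place, 10^3.
Result: 1.6 × 10^4 kg.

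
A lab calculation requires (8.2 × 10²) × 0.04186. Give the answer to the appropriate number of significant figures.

(8.2 × 10²) × 0.04186 = 34.3252
Multiplication/division keeps the fewest significant figures: 8.2 × 10² → 2 s.f., 0.04186 → 4 s.f.; limit is 2.
Rounded to 2 significant figures: 34.

34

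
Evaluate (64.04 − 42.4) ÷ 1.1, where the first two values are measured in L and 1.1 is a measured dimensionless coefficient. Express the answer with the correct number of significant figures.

20. L

64.04 L − 42.4 L = 21.64 L; the difference is limited to 1 decimal place (3 s.f.).
Carrying full precision, 21.64 ÷ 1.1 = 19.6727272727… L; 1.1 has 2 s.f., so the result keeps min(3, 2) = 2 s.f.
Rounded to 2 significant figures: 20. L.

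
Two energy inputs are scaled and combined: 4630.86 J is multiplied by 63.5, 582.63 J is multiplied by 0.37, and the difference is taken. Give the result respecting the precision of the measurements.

4630.86 × 63.5 = 294059.61 → 2.94 × 10⁵ J (3 s.f., last digit at the 10^3 place).
582.63 × 0.37 = 215.5731 → 2.2 × 10² J (2 s.f., last digit at the 10^1 place).
Difference: 293844.0369 J; keep the coarser place, 10^3.
Result: 2.94 × 10⁵ J.

2.94 × 10⁵ J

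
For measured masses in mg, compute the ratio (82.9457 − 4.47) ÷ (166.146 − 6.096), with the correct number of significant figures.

82.9457 − 4.47 = 78.4757, limited to 2 d.p. → 4 s.f.; 166.146 − 6.096 = 160.050, limited to 3 d.p. → 6 s.f.
Carrying full precision, 78.4757 ÷ 160.050 = 0.490319900031…; keep min(4, 6) = 4 s.f.
Rounded to 4 significant figures: 4.903 × 10^-1.

4.903 × 10^-1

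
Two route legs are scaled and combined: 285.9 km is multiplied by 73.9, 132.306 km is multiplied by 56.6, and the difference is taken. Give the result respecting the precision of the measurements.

1.36 × 10⁴ km

285.9 × 73.9 = 21128.01 → 2.11 × 10⁴ km (3 s.f., last digit at the 10^2 place).
132.306 × 56.6 = 7488.5196 → 7.49 × 10³ km (3 s.f., last digit at the 10^1 place).
Difference: 13639.4904 km; keep the coarser place, 10^2.
Result: 1.36 × 10⁴ km.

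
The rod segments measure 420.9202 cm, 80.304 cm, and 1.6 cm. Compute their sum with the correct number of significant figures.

420.9202 cm + 80.304 cm + 1.6 cm = 502.8242 cm.
Addition/subtraction keeps the fewest decimal places: 420.9202 → 4 decimal places, 80.304 → 3 decimal places, 1.6 → 1 decimal place; limit is 1.
Rounded to 1 decimal place: 502.8 cm.

502.8 cm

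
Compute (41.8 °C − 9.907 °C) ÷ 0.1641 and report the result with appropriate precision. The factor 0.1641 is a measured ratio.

194 °C

41.8 °C − 9.907 °C = 31.893 °C; the difference is limited to 1 decimal place (3 s.f.).
Carrying full precision, 31.893 ÷ 0.1641 = 194.351005484… °C; 0.1641 has 4 s.f., so the result keeps min(3, 4) = 3 s.f.
Rounded to 3 significant figures: 194 °C.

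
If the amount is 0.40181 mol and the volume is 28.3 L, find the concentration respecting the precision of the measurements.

concentration = 0.40181 mol ÷ 28.3 L = 0.0141982332155… mol/L.
0.40181 has 5 significant figures; 28.3 has 3.
Division/multiplication keeps the fewest: 3 significant figures.
Rounded: 0.0142 mol/L.

0.0142 mol/L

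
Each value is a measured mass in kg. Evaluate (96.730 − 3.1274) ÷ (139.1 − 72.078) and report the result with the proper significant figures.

96.730 − 3.1274 = 93.6026, limited to 3 d.p. → 5 s.f.; 139.1 − 72.078 = 67.022, limited to 1 d.p. → 3 s.f.
Carrying full precision, 93.6026 ÷ 67.022 = 1.39659514786…; keep min(5, 3) = 3 s.f.
Rounded to 3 significant figures: 1.40.

1.40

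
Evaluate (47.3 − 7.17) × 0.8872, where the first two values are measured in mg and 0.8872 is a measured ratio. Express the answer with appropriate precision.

35.6 mg

47.3 mg − 7.17 mg = 40.13 mg; the difference is limited to 1 decimal place (3 s.f.).
Carrying full precision, 40.13 × 0.8872 = 35.603336 mg; 0.8872 has 4 s.f., so the result keeps min(3, 4) = 3 s.f.
Rounded to 3 significant figures: 35.6 mg.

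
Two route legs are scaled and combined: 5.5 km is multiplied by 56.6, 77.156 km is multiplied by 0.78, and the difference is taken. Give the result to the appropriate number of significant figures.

2.5 × 10^2 km

5.5 × 56.6 = 311.3 → 3.1 × 10^2 km (2 s.f., last digit at the 10^1 place).
77.156 × 0.78 = 60.18168 → 60. km (2 s.f., last digit at the 10^0 place).
Difference: 251.11832 km; keep the coarser place, 10^1.
Result: 2.5 × 10^2 km.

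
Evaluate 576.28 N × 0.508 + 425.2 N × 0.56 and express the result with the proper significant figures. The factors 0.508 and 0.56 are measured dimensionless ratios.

576.28 × 0.508 = 292.75024 → 293 N (3 s.f., last digit at the 10^0 place).
425.2 × 0.56 = 238.112 → 2.4 × 10² N (2 s.f., last digit at the 10^1 place).
Sum: 530.86224 N; keep the coarser place, 10^1.
Result: 5.3 × 10² N.

5.3 × 10² N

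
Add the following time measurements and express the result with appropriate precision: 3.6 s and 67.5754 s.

3.6 s + 67.5754 s = 71.1754 s.
Addition/subtraction keeps the fewest decimal places: 3.6 → 1 decimal place, 67.5754 → 4 decimal places; limit is 1.
Rounded to 1 decimal place: 71.2 s.

71.2 s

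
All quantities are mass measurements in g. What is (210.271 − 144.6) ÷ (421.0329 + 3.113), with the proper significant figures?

0.155

210.271 − 144.6 = 65.671, limited to 1 d.p. → 3 s.f.; 421.0329 + 3.113 = 424.1459, limited to 3 d.p. → 6 s.f.
Carrying full precision, 65.671 ÷ 424.1459 = 0.154831155977…; keep min(3, 6) = 3 s.f.
Rounded to 3 significant figures: 0.155.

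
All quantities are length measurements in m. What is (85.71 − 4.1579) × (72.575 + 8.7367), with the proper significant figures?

6631 m²

85.71 − 4.1579 = 81.5521, limited to 2 d.p. → 4 s.f.; 72.575 + 8.7367 = 81.3117, limited to 3 d.p. → 5 s.f.
Carrying full precision, 81.5521 × 81.3117 = 6631.13988957; keep min(4, 5) = 4 s.f.
Rounded to 4 significant figures: 6631 m².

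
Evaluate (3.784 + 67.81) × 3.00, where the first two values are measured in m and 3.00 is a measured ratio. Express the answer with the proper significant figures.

215 m

3.784 m + 67.81 m = 71.594 m; the sum is limited to 2 decimal places (4 s.f.).
Carrying full precision, 71.594 × 3.00 = 214.782 m; 3.00 has 3 s.f., so the result keeps min(4, 3) = 3 s.f.
Rounded to 3 significant figures: 215 m.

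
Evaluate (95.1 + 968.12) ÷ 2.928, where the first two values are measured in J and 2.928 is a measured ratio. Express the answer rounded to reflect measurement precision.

363.1 J

95.1 J + 968.12 J = 1063.22 J; the sum is limited to 1 decimal place (5 s.f.).
Carrying full precision, 1063.22 ÷ 2.928 = 363.121584699… J; 2.928 has 4 s.f., so the result keeps min(5, 4) = 4 s.f.
Rounded to 4 significant figures: 363.1 J.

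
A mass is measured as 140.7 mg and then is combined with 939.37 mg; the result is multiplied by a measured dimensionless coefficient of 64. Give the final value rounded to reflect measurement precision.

6.9 × 10^4 mg

140.7 mg + 939.37 mg = 1080.07 mg; the sum is limited to 1 decimal place (5 s.f.).
Carrying full precision, 1080.07 × 64 = 69124.48 mg; 64 has 2 s.f., so the result keeps min(5, 2) = 2 s.f.
Rounded to 2 significant figures: 6.9 × 10^4 mg.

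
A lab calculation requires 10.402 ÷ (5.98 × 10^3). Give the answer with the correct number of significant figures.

10.402 ÷ (5.98 × 10^3) = 0.00173946488294…
Multiplication/division keeps the fewest significant figures: 10.402 → 5 s.f., 5.98 × 10^3 → 3 s.f.; limit is 3.
Rounded to 3 significant figures: 0.00174.

0.00174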